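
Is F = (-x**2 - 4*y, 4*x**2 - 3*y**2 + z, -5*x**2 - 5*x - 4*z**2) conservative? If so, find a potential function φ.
No, ∇×F = (-1, 10*x + 5, 8*x + 4) ≠ 0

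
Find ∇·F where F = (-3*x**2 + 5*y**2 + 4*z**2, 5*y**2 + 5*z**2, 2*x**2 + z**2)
-6*x + 10*y + 2*z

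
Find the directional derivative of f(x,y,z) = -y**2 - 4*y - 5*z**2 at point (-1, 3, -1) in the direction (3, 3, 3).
0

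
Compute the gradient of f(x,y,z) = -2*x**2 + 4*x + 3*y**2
(4 - 4*x, 6*y, 0)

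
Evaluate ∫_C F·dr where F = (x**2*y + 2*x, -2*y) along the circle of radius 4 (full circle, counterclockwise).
-64*pi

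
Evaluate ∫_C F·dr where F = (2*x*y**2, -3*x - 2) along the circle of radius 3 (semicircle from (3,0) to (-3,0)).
-27*pi/2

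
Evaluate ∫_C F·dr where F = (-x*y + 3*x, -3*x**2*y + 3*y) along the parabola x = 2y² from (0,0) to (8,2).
-386/5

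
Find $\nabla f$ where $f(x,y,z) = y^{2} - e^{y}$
(0, 2*y - exp(y), 0)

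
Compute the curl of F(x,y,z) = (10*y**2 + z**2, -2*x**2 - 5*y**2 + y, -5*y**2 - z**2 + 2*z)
(-10*y, 2*z, -4*x - 20*y)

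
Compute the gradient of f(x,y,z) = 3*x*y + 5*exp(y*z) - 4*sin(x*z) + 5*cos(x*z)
(3*y - 5*z*sin(x*z) - 4*z*cos(x*z), 3*x + 5*z*exp(y*z), -5*x*sin(x*z) - 4*x*cos(x*z) + 5*y*exp(y*z))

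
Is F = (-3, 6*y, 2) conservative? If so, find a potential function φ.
Yes, F is conservative. φ = -3*x + 3*y**2 + 2*z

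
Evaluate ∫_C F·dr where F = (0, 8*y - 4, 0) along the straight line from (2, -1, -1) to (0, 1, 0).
-8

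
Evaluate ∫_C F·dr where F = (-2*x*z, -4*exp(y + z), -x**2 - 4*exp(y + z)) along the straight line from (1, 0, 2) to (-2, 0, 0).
-2 + 4*exp(2)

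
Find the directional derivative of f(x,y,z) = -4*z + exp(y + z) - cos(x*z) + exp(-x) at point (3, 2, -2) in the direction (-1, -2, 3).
sqrt(14)*(-11*exp(3) + 1 - 11*exp(3)*sin(6))*exp(-3)/14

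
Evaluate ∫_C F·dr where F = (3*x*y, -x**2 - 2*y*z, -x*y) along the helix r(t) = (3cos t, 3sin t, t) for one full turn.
9*pi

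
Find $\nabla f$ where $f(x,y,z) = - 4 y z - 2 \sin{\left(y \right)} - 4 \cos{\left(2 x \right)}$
(8*sin(2*x), -4*z - 2*cos(y), -4*y)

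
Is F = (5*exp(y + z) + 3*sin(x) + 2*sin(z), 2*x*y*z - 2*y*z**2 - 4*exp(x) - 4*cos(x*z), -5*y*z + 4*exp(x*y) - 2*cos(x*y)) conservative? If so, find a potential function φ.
No, ∇×F = (-2*x*y + 4*x*exp(x*y) + 2*x*sin(x*y) - 4*x*sin(x*z) + 4*y*z - 5*z, -4*y*exp(x*y) - 2*y*sin(x*y) + 5*exp(y + z) + 2*cos(z), 2*y*z + 4*z*sin(x*z) - 4*exp(x) - 5*exp(y + z)) ≠ 0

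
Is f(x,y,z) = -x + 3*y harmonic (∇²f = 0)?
Yes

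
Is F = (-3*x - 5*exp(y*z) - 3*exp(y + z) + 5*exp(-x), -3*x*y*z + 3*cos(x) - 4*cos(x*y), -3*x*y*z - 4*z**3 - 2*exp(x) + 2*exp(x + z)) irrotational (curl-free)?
No, ∇×F = (3*x*(y - z), 3*y*z - 5*y*exp(y*z) + 2*exp(x) - 2*exp(x + z) - 3*exp(y + z), -3*y*z + 4*y*sin(x*y) + 5*z*exp(y*z) + 3*exp(y + z) - 3*sin(x))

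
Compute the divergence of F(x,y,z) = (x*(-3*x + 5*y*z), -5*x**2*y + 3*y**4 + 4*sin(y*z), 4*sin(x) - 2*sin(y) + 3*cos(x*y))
-5*x**2 - 6*x + 12*y**3 + 5*y*z + 4*z*cos(y*z)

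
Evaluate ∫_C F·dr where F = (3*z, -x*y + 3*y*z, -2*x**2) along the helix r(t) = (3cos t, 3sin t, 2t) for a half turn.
-99*pi/2 - 18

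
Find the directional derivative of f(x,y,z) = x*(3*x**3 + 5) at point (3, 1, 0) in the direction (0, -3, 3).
0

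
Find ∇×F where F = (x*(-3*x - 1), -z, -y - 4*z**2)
(0, 0, 0)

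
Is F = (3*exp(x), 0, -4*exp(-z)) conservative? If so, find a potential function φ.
Yes, F is conservative. φ = 3*exp(x) + 4*exp(-z)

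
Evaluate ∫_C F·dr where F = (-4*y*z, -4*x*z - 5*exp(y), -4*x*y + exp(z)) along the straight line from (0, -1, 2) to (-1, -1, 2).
-8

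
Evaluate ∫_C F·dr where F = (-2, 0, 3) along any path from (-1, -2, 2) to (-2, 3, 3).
5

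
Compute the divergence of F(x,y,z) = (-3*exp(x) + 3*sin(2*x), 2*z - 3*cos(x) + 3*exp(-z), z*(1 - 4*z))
-8*z - 3*exp(x) + 6*cos(2*x) + 1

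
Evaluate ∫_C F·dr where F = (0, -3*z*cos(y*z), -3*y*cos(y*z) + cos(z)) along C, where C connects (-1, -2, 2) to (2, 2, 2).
-6*sin(4)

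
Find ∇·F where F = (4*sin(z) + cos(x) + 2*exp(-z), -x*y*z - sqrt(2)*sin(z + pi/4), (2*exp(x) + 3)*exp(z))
-x*z + (2*exp(x) + 3)*exp(z) - sin(x)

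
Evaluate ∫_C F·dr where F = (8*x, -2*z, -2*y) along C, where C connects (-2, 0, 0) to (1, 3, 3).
-30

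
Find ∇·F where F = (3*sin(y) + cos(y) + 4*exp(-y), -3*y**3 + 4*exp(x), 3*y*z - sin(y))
3*y*(1 - 3*y)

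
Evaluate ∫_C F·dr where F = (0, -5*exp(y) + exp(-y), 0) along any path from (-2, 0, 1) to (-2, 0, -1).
0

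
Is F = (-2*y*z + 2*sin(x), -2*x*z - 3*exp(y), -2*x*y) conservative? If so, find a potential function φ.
Yes, F is conservative. φ = -2*x*y*z - 3*exp(y) - 2*cos(x)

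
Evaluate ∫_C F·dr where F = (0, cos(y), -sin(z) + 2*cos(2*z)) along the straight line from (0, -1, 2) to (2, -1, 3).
cos(3) + sin(6) - cos(2) - sin(4)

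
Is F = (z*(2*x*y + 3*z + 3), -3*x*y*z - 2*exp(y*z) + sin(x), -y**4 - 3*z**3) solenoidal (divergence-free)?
No, ∇·F = z*(-3*x + 2*y - 9*z - 2*exp(y*z))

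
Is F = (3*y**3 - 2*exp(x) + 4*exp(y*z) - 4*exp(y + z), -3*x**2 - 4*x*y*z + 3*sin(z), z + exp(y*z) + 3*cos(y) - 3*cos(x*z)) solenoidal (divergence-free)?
No, ∇·F = -4*x*z + 3*x*sin(x*z) + y*exp(y*z) - 2*exp(x) + 1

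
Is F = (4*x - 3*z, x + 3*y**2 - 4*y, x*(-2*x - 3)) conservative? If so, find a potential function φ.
No, ∇×F = (0, 4*x, 1) ≠ 0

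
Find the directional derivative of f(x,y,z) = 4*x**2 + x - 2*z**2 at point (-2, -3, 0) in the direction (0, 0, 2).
0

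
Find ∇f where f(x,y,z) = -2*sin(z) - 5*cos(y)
(0, 5*sin(y), -2*cos(z))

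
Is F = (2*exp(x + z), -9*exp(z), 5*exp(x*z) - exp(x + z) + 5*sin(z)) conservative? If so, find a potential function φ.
No, ∇×F = (9*exp(z), -5*z*exp(x*z) + 3*exp(x + z), 0) ≠ 0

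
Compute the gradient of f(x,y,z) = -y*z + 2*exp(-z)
(0, -z, -y - 2*exp(-z))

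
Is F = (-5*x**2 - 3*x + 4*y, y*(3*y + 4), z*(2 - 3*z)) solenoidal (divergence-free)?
No, ∇·F = -10*x + 6*y - 6*z + 3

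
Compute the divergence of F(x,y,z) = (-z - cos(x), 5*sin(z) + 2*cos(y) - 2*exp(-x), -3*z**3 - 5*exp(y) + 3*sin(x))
-9*z**2 + sin(x) - 2*sin(y)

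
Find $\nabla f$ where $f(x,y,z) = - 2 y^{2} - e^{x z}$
(-z*exp(x*z), -4*y, -x*exp(x*z))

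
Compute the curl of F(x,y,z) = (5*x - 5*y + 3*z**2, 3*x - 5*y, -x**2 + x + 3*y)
(3, 2*x + 6*z - 1, 8)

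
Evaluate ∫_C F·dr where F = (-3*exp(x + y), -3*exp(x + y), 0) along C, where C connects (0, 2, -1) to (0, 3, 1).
3*(1 - E)*exp(2)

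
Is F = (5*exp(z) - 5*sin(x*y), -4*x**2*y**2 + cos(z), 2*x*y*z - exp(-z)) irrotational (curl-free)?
No, ∇×F = (2*x*z + sin(z), -2*y*z + 5*exp(z), x*(-8*y**2 + 5*cos(x*y)))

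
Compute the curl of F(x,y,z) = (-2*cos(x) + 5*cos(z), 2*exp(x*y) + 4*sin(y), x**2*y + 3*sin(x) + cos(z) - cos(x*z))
(x**2, -2*x*y - z*sin(x*z) - 5*sin(z) - 3*cos(x), 2*y*exp(x*y))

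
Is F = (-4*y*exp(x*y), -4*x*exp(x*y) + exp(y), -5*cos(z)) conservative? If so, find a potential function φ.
Yes, F is conservative. φ = exp(y) - 4*exp(x*y) - 5*sin(z)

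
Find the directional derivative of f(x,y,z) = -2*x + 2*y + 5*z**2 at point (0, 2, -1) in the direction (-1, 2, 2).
-14/3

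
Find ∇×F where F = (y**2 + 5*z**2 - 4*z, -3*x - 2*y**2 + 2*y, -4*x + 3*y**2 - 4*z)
(6*y, 10*z, -2*y - 3)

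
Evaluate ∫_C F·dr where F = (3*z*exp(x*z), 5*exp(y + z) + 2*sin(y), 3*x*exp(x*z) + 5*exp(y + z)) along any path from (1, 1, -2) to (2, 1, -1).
5 - 5*exp(-1)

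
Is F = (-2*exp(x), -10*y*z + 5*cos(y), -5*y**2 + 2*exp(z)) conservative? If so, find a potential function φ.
Yes, F is conservative. φ = -5*y**2*z - 2*exp(x) + 2*exp(z) + 5*sin(y)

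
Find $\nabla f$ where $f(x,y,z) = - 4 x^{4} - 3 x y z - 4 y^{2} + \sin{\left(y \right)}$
(-16*x**3 - 3*y*z, -3*x*z - 8*y + cos(y), -3*x*y)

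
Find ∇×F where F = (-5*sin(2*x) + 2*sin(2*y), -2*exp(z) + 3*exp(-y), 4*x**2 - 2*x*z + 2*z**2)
(2*exp(z), -8*x + 2*z, -4*cos(2*y))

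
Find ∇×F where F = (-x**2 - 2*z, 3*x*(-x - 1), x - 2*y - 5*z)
(-2, -3, -6*x - 3)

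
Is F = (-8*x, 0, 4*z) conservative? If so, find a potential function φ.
Yes, F is conservative. φ = -4*x**2 + 2*z**2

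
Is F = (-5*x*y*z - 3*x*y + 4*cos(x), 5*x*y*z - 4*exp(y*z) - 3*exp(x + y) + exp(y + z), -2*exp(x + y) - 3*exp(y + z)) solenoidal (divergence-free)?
No, ∇·F = 5*x*z - 5*y*z - 3*y - 4*z*exp(y*z) - 3*exp(x + y) - 2*exp(y + z) - 4*sin(x)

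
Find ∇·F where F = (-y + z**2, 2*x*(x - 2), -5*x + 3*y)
0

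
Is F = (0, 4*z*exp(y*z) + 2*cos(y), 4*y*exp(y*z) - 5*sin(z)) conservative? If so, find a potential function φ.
Yes, F is conservative. φ = 4*exp(y*z) + 2*sin(y) + 5*cos(z)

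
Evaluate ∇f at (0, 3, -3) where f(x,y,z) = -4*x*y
(-12, 0, 0)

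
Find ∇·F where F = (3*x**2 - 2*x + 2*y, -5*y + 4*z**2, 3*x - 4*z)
6*x - 11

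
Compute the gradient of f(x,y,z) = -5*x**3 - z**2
(-15*x**2, 0, -2*z)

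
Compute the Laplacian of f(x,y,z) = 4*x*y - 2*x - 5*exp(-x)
-5*exp(-x)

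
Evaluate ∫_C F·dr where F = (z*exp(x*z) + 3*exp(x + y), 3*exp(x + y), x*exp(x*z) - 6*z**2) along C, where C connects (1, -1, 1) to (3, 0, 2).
-17 - E + 3*exp(3) + exp(6)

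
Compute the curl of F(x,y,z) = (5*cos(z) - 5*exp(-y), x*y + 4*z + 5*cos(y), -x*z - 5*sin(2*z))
(-4, z - 5*sin(z), y - 5*exp(-y))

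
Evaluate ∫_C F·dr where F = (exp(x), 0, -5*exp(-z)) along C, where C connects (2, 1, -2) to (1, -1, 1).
(-6*exp(3) + 5 + exp(2))*exp(-1)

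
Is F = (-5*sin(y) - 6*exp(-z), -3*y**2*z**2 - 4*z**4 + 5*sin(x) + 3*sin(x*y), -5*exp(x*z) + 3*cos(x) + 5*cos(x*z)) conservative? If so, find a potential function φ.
No, ∇×F = (6*y**2*z + 16*z**3, 5*z*exp(x*z) + 5*z*sin(x*z) + 3*sin(x) + 6*exp(-z), 3*y*cos(x*y) + 5*cos(x) + 5*cos(y)) ≠ 0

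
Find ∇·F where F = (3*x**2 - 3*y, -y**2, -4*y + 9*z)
6*x - 2*y + 9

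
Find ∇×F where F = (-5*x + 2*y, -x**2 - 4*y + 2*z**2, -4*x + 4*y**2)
(8*y - 4*z, 4, -2*x - 2)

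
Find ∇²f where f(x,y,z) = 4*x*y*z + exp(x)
exp(x)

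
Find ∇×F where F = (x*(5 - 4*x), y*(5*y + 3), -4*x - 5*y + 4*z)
(-5, 4, 0)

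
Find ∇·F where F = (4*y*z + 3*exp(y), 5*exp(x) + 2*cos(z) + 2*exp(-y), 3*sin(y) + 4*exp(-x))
-2*exp(-y)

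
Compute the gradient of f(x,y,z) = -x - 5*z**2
(-1, 0, -10*z)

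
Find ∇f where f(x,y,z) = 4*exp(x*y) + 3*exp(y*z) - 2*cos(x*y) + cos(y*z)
(2*y*(2*exp(x*y) + sin(x*y)), 4*x*exp(x*y) + 2*x*sin(x*y) + 3*z*exp(y*z) - z*sin(y*z), y*(3*exp(y*z) - sin(y*z)))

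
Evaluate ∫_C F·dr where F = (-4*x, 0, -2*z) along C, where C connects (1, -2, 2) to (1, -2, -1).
3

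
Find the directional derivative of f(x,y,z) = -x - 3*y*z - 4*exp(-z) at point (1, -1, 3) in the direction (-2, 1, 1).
2*sqrt(6)*(1 - exp(3))*exp(-3)/3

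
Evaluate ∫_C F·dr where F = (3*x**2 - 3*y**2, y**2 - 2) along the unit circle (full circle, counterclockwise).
0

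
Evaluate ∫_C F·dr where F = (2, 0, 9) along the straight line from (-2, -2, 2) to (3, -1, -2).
-26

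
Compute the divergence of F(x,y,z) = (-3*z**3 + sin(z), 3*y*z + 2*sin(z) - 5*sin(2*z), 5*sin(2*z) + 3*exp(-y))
3*z + 10*cos(2*z)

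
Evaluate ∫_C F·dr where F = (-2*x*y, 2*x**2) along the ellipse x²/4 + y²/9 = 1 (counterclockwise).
0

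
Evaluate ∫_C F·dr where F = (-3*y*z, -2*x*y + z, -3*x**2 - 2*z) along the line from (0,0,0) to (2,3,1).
-43/2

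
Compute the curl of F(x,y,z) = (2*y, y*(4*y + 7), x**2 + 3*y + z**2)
(3, -2*x, -2)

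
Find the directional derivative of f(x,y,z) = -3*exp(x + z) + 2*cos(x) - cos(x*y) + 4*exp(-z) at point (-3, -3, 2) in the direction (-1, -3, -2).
sqrt(14)*(-2*exp(2)*sin(3) + 8 + 9*E + 12*exp(2)*sin(9))*exp(-2)/14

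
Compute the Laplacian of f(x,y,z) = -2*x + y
0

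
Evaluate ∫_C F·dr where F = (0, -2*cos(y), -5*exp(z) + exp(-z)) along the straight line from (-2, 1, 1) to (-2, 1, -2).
(-5 + E + (5 - E)*exp(3))*exp(-2)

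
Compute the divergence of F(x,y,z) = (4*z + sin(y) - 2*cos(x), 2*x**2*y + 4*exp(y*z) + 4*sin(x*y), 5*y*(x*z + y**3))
2*x**2 + 5*x*y + 4*x*cos(x*y) + 4*z*exp(y*z) + 2*sin(x)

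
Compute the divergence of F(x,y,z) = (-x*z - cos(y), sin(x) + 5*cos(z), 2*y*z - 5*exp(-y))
2*y - z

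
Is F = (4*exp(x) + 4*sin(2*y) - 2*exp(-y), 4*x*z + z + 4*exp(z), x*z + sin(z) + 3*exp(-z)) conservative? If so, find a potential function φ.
No, ∇×F = (-4*x - 4*exp(z) - 1, -z, 4*z - 8*cos(2*y) - 2*exp(-y)) ≠ 0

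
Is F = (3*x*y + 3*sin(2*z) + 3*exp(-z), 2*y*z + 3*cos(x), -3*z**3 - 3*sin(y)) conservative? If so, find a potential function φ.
No, ∇×F = (-2*y - 3*cos(y), 6*cos(2*z) - 3*exp(-z), -3*x - 3*sin(x)) ≠ 0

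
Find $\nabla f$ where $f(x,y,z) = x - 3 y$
(1, -3, 0)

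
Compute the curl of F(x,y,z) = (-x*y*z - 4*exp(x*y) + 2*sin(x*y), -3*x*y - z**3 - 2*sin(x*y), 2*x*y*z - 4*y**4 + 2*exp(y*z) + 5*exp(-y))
(2*x*z - 16*y**3 + 3*z**2 + 2*z*exp(y*z) - 5*exp(-y), y*(-x - 2*z), x*z + 4*x*exp(x*y) - 2*x*cos(x*y) - 2*y*cos(x*y) - 3*y)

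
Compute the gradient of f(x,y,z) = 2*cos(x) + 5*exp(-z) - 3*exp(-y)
(-2*sin(x), 3*exp(-y), -5*exp(-z))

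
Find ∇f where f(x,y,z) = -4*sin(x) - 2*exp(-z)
(-4*cos(x), 0, 2*exp(-z))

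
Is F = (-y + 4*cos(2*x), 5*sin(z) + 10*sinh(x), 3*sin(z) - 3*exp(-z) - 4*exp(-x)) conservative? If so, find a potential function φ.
No, ∇×F = (-5*cos(z), -4*exp(-x), 10*cosh(x) + 1) ≠ 0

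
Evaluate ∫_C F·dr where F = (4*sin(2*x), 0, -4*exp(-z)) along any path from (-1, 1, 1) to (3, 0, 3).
-2*cos(6) - 4*exp(-1) + 2*cos(2) + 4*exp(-3)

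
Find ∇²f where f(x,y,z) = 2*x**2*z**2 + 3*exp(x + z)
4*x**2 + 4*z**2 + 6*exp(x + z)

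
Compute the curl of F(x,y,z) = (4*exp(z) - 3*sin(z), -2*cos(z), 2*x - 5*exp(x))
(-2*sin(z), 5*exp(x) + 4*exp(z) - 3*cos(z) - 2, 0)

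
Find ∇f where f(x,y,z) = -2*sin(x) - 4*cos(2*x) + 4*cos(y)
(2*(8*sin(x) - 1)*cos(x), -4*sin(y), 0)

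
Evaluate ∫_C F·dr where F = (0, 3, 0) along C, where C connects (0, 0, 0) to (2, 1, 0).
3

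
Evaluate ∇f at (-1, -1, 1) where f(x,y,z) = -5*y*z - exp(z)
(0, -5, 5 - E)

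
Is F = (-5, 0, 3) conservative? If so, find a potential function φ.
Yes, F is conservative. φ = -5*x + 3*z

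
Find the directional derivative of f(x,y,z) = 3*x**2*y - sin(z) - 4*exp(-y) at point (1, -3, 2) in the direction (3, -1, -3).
sqrt(19)*(-4*exp(3) - 57 + 3*cos(2))/19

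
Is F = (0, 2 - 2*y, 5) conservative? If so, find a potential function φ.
Yes, F is conservative. φ = -y**2 + 2*y + 5*z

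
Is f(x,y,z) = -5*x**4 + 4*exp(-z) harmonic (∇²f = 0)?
No, ∇²f = -60*x**2 + 4*exp(-z)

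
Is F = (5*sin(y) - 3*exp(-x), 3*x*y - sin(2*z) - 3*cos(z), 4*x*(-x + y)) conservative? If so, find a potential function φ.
No, ∇×F = (4*x - 3*sin(z) + 2*cos(2*z), 8*x - 4*y, 3*y - 5*cos(y)) ≠ 0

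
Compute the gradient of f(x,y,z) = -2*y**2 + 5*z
(0, -4*y, 5)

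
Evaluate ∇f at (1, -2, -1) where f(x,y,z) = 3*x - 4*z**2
(3, 0, 8)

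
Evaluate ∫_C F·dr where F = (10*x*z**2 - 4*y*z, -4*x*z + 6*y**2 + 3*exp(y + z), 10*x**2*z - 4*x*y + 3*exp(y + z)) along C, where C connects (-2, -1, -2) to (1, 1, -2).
-64 - 3*exp(-3) + 3*exp(-1)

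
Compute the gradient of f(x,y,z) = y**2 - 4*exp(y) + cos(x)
(-sin(x), 2*y - 4*exp(y), 0)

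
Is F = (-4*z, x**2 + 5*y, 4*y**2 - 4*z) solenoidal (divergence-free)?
No, ∇·F = 1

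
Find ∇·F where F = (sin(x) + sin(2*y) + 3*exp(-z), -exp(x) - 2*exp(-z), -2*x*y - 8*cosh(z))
cos(x) - 8*sinh(z)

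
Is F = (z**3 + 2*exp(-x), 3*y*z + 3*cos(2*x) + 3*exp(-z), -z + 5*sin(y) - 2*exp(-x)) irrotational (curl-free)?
No, ∇×F = (-3*y + 5*cos(y) + 3*exp(-z), 3*z**2 - 2*exp(-x), -6*sin(2*x))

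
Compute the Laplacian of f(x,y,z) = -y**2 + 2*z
-2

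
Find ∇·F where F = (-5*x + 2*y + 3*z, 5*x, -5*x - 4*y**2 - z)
-6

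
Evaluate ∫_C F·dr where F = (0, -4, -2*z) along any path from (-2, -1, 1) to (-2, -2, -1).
4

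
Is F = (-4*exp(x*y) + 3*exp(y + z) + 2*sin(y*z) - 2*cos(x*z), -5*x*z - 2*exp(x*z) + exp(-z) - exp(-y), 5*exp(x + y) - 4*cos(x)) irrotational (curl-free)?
No, ∇×F = (2*x*exp(x*z) + 5*x + 5*exp(x + y) + exp(-z), 2*x*sin(x*z) + 2*y*cos(y*z) - 5*exp(x + y) + 3*exp(y + z) - 4*sin(x), 4*x*exp(x*y) - 2*z*exp(x*z) - 2*z*cos(y*z) - 5*z - 3*exp(y + z))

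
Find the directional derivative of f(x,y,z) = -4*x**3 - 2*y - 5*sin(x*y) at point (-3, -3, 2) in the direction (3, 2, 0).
sqrt(13)*(-328 + 75*cos(9))/13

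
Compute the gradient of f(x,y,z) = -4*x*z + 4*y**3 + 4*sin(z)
(-4*z, 12*y**2, -4*x + 4*cos(z))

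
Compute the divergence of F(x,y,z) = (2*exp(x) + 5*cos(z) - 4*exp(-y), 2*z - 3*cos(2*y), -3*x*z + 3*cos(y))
-3*x + 2*exp(x) + 6*sin(2*y)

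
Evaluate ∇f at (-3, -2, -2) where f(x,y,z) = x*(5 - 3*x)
(23, 0, 0)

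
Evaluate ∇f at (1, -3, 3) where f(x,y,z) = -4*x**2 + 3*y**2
(-8, -18, 0)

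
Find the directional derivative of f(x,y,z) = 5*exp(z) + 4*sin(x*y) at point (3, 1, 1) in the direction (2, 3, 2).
2*sqrt(17)*(22*cos(3) + 5*E)/17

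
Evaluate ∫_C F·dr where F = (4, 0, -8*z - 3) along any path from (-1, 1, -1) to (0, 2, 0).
5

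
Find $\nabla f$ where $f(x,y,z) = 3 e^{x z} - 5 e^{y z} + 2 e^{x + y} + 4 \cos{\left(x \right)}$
(3*z*exp(x*z) + 2*exp(x + y) - 4*sin(x), -5*z*exp(y*z) + 2*exp(x + y), 3*x*exp(x*z) - 5*y*exp(y*z))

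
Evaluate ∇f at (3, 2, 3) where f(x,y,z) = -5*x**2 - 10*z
(-30, 0, -10)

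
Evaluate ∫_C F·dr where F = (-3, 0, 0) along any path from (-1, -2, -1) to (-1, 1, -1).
0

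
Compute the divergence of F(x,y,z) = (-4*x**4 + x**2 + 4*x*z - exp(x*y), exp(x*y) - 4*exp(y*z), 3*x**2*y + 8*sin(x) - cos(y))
-16*x**3 + x*exp(x*y) + 2*x - y*exp(x*y) - 4*z*exp(y*z) + 4*z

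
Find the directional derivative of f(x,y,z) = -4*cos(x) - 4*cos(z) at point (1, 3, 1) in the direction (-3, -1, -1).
-16*sqrt(11)*sin(1)/11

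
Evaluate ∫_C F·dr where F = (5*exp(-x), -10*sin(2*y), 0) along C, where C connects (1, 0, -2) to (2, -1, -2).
-5 + 5*cos(2) - 5*exp(-2) + 5*exp(-1)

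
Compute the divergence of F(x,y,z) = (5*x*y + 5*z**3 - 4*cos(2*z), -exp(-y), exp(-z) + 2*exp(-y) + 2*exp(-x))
5*y - exp(-z) + exp(-y)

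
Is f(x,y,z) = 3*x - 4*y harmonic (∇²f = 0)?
Yes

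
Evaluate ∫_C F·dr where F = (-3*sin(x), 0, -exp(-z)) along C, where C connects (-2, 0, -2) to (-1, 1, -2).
-3*cos(2) + 3*cos(1)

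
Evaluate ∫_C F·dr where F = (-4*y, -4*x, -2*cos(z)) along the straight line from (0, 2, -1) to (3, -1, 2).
-2*sin(2) - 2*sin(1) + 12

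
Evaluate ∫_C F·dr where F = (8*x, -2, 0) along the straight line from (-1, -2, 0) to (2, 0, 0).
8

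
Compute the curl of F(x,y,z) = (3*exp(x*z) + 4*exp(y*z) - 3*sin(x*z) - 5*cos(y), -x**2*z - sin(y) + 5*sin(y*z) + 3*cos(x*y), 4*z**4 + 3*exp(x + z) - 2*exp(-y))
(x**2 - 5*y*cos(y*z) + 2*exp(-y), 3*x*exp(x*z) - 3*x*cos(x*z) + 4*y*exp(y*z) - 3*exp(x + z), -2*x*z - 3*y*sin(x*y) - 4*z*exp(y*z) - 5*sin(y))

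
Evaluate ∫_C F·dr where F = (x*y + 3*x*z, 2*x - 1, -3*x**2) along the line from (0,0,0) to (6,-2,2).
-34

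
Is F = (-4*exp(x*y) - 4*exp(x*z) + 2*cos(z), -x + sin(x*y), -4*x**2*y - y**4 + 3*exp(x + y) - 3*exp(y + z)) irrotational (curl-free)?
No, ∇×F = (-4*x**2 - 4*y**3 + 3*exp(x + y) - 3*exp(y + z), 8*x*y - 4*x*exp(x*z) - 3*exp(x + y) - 2*sin(z), 4*x*exp(x*y) + y*cos(x*y) - 1)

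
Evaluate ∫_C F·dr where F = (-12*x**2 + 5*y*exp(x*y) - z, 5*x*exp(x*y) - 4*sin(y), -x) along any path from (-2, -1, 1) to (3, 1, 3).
-151 - 5*exp(2) + 5*exp(3)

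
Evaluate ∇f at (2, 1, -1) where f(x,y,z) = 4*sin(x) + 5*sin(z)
(4*cos(2), 0, 5*cos(1))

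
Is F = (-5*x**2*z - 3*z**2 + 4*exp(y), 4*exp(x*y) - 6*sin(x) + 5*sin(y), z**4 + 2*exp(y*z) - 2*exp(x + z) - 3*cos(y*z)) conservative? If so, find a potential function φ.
No, ∇×F = (z*(2*exp(y*z) + 3*sin(y*z)), -5*x**2 - 6*z + 2*exp(x + z), 4*y*exp(x*y) - 4*exp(y) - 6*cos(x)) ≠ 0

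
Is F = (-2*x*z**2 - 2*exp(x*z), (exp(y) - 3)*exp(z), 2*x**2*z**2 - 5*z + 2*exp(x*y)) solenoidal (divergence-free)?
No, ∇·F = 4*x**2*z - 2*z**2 - 2*z*exp(x*z) + exp(y + z) - 5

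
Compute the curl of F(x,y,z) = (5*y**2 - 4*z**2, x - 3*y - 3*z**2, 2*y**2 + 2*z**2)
(4*y + 6*z, -8*z, 1 - 10*y)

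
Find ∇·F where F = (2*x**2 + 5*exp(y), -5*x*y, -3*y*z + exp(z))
-x - 3*y + exp(z)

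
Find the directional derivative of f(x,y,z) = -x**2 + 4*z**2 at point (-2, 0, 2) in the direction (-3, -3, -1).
-28*sqrt(19)/19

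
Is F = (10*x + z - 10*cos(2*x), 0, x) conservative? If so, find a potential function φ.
Yes, F is conservative. φ = 5*x**2 + x*z - 5*sin(2*x)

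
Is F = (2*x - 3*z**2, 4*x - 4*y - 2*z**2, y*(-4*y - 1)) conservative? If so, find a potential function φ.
No, ∇×F = (-8*y + 4*z - 1, -6*z, 4) ≠ 0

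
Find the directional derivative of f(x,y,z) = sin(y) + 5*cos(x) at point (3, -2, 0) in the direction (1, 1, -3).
sqrt(11)*(-5*sin(3) + cos(2))/11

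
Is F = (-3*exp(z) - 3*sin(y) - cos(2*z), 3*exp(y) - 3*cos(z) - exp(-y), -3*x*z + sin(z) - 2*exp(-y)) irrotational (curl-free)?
No, ∇×F = (-3*sin(z) + 2*exp(-y), 3*z - 3*exp(z) + 2*sin(2*z), 3*cos(y))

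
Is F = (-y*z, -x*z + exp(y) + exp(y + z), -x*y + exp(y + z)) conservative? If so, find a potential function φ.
Yes, F is conservative. φ = -x*y*z + exp(y) + exp(y + z)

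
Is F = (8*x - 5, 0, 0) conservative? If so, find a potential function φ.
Yes, F is conservative. φ = x*(4*x - 5)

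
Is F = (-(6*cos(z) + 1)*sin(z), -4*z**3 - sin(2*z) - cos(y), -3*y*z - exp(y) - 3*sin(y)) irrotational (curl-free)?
No, ∇×F = (12*z**2 - 3*z - exp(y) - 3*cos(y) + 2*cos(2*z), -cos(z) - 6*cos(2*z), 0)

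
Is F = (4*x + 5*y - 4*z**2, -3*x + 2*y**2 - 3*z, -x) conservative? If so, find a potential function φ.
No, ∇×F = (3, 1 - 8*z, -8) ≠ 0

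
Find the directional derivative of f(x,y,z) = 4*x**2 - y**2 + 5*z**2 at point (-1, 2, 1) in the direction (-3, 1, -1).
10*sqrt(11)/11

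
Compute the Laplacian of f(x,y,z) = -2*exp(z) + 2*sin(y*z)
-2*y**2*sin(y*z) - 2*z**2*sin(y*z) - 2*exp(z)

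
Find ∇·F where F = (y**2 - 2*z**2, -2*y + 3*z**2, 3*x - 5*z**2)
-10*z - 2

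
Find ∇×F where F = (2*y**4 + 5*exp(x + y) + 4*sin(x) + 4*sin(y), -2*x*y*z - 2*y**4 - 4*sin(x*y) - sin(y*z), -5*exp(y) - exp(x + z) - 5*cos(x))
(2*x*y + y*cos(y*z) - 5*exp(y), exp(x + z) - 5*sin(x), -8*y**3 - 2*y*z - 4*y*cos(x*y) - 5*exp(x + y) - 4*cos(y))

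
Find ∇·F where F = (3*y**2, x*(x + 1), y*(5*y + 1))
0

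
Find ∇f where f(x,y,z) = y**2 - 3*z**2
(0, 2*y, -6*z)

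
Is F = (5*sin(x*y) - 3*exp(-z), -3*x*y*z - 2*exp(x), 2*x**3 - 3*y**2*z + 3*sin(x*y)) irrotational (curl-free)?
No, ∇×F = (3*x*y + 3*x*cos(x*y) - 6*y*z, -6*x**2 - 3*y*cos(x*y) + 3*exp(-z), -5*x*cos(x*y) - 3*y*z - 2*exp(x))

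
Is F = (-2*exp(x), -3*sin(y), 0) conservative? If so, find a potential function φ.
Yes, F is conservative. φ = -2*exp(x) + 3*cos(y)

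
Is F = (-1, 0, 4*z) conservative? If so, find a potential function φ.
Yes, F is conservative. φ = -x + 2*z**2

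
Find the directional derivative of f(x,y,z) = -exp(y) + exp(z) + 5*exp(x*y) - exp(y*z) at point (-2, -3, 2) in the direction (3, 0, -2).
sqrt(13)*(-45*exp(12) - 2*exp(8) - 6)*exp(-6)/13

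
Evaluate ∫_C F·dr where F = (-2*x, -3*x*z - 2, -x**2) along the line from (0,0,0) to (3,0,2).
-15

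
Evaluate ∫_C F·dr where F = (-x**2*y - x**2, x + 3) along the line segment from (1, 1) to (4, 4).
-273/4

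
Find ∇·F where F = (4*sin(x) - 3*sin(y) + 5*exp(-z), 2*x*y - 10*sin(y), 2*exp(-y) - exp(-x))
2*x + 4*cos(x) - 10*cos(y)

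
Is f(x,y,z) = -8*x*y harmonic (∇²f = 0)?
Yes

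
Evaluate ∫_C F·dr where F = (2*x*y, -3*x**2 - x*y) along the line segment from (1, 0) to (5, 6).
-164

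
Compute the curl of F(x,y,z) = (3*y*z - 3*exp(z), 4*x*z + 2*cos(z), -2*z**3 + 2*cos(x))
(-4*x + 2*sin(z), 3*y - 3*exp(z) + 2*sin(x), z)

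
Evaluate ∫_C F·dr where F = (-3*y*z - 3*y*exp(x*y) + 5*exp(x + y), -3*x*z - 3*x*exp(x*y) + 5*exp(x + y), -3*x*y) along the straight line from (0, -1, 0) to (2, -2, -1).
-4 - 5*exp(-1) - 3*exp(-4)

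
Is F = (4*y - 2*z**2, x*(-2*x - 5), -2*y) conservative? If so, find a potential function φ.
No, ∇×F = (-2, -4*z, -4*x - 9) ≠ 0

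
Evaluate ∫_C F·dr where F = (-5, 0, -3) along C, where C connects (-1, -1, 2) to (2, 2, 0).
-9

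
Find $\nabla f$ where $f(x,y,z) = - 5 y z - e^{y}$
(0, -5*z - exp(y), -5*y)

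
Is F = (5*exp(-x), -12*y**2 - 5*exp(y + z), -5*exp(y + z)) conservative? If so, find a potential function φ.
Yes, F is conservative. φ = -4*y**3 - 5*exp(y + z) - 5*exp(-x)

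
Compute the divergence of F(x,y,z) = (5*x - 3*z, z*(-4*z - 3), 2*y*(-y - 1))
5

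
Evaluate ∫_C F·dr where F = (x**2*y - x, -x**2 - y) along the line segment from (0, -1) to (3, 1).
-6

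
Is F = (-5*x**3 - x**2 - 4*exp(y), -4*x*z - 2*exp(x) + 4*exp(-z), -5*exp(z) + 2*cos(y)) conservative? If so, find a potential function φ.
No, ∇×F = (4*x - 2*sin(y) + 4*exp(-z), 0, -4*z - 2*exp(x) + 4*exp(y)) ≠ 0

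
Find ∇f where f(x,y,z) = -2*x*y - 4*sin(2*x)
(-2*y - 8*cos(2*x), -2*x, 0)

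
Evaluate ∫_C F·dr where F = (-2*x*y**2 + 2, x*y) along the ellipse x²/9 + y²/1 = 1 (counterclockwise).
0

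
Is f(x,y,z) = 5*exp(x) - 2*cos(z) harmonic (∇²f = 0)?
No, ∇²f = 5*exp(x) + 2*cos(z)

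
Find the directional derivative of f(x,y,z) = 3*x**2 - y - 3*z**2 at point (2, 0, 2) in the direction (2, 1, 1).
11*sqrt(6)/6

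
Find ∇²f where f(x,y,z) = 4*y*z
0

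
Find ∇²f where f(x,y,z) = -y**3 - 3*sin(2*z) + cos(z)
-6*y + 12*sin(2*z) - cos(z)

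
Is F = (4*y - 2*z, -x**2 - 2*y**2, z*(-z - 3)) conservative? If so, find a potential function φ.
No, ∇×F = (0, -2, -2*x - 4) ≠ 0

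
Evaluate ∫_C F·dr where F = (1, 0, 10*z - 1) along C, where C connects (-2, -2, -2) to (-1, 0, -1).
-15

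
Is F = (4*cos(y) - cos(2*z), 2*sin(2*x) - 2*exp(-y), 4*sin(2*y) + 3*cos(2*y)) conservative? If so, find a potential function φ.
No, ∇×F = (-6*sin(2*y) + 8*cos(2*y), 2*sin(2*z), 4*sin(y) + 4*cos(2*x)) ≠ 0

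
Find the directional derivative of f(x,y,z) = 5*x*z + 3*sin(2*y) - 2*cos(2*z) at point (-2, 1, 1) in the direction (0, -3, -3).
sqrt(2)*(-2*sin(2) - 3*cos(2) + 5)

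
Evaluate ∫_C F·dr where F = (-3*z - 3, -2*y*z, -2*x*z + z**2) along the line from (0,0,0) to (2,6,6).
-144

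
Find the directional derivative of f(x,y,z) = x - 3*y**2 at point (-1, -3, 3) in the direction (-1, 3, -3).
53*sqrt(19)/19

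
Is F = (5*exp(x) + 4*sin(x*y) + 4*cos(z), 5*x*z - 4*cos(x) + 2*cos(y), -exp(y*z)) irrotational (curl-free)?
No, ∇×F = (-5*x - z*exp(y*z), -4*sin(z), -4*x*cos(x*y) + 5*z + 4*sin(x))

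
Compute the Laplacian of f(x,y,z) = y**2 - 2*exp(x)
2 - 2*exp(x)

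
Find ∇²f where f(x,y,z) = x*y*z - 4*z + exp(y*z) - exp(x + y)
y**2*exp(y*z) + z**2*exp(y*z) - 2*exp(x + y)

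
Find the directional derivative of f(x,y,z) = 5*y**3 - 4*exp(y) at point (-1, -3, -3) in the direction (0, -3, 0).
-135 + 4*exp(-3)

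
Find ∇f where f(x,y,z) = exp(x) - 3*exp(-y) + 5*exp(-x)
(exp(x) - 5*exp(-x), 3*exp(-y), 0)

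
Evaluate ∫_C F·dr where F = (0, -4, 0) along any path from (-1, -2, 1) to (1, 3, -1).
-20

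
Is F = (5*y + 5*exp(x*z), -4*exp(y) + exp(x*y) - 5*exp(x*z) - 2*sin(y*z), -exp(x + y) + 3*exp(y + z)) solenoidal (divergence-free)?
No, ∇·F = x*exp(x*y) + 5*z*exp(x*z) - 2*z*cos(y*z) - 4*exp(y) + 3*exp(y + z)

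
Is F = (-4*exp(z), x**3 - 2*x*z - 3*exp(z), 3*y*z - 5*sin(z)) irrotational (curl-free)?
No, ∇×F = (2*x + 3*z + 3*exp(z), -4*exp(z), 3*x**2 - 2*z)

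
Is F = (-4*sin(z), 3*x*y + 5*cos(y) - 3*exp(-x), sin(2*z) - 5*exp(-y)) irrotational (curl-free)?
No, ∇×F = (5*exp(-y), -4*cos(z), 3*y + 3*exp(-x))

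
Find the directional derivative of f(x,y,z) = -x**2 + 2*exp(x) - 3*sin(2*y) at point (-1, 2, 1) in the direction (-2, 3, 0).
-2*sqrt(13)*(9*E*cos(4) + 2 + 2*E)*exp(-1)/13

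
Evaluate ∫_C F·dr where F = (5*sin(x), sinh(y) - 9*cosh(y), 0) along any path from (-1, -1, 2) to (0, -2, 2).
-9*sinh(1) - 5 - cosh(1) + 5*cos(1) + cosh(2) + 9*sinh(2)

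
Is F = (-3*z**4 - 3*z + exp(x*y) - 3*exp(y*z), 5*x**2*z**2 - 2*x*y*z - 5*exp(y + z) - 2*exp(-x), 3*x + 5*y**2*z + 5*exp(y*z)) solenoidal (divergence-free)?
No, ∇·F = -2*x*z + 5*y**2 + y*exp(x*y) + 5*y*exp(y*z) - 5*exp(y + z)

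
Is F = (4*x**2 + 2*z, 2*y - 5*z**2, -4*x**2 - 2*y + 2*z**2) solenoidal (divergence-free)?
No, ∇·F = 8*x + 4*z + 2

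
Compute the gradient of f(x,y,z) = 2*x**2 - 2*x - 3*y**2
(4*x - 2, -6*y, 0)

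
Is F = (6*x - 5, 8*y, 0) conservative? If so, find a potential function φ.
Yes, F is conservative. φ = 3*x**2 - 5*x + 4*y**2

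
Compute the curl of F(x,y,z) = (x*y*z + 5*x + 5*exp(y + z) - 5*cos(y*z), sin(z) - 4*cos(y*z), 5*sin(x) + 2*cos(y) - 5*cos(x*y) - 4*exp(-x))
(5*x*sin(x*y) - 4*y*sin(y*z) - 2*sin(y) - cos(z), x*y - 5*y*sin(x*y) + 5*y*sin(y*z) + 5*exp(y + z) - 5*cos(x) - 4*exp(-x), -x*z - 5*z*sin(y*z) - 5*exp(y + z))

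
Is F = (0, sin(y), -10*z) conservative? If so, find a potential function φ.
Yes, F is conservative. φ = -5*z**2 - cos(y)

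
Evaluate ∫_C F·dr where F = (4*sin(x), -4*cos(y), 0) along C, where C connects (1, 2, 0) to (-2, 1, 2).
4*sqrt(2)*(cos(pi/4 + 1) - cos(pi/4 + 2))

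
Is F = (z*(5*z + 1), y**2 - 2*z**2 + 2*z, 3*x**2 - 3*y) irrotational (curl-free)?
No, ∇×F = (4*z - 5, -6*x + 10*z + 1, 0)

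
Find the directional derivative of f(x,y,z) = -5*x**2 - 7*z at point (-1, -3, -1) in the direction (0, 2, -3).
21*sqrt(13)/13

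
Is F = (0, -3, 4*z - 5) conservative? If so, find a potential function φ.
Yes, F is conservative. φ = -3*y + 2*z**2 - 5*z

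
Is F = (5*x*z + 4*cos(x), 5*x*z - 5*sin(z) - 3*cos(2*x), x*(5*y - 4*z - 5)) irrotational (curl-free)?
No, ∇×F = (5*cos(z), 5*x - 5*y + 4*z + 5, 5*z + 6*sin(2*x))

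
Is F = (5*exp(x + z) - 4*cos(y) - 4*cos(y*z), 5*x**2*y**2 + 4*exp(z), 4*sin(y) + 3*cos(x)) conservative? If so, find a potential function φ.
No, ∇×F = (-4*exp(z) + 4*cos(y), 4*y*sin(y*z) + 5*exp(x + z) + 3*sin(x), 10*x*y**2 - 4*z*sin(y*z) - 4*sin(y)) ≠ 0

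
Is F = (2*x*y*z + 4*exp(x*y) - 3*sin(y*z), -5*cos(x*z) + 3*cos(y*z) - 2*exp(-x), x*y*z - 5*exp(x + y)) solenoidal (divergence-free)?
No, ∇·F = x*y + 2*y*z + 4*y*exp(x*y) - 3*z*sin(y*z)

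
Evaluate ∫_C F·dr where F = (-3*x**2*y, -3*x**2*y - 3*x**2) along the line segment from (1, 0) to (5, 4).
-812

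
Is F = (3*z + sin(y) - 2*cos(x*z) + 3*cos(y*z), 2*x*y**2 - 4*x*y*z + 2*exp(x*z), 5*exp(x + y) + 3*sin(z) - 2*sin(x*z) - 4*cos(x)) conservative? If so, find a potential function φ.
No, ∇×F = (4*x*y - 2*x*exp(x*z) + 5*exp(x + y), 2*x*sin(x*z) - 3*y*sin(y*z) + 2*z*cos(x*z) - 5*exp(x + y) - 4*sin(x) + 3, 2*y**2 - 4*y*z + 2*z*exp(x*z) + 3*z*sin(y*z) - cos(y)) ≠ 0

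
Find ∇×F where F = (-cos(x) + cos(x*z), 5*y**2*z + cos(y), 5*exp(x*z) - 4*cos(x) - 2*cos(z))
(-5*y**2, -x*sin(x*z) - 5*z*exp(x*z) - 4*sin(x), 0)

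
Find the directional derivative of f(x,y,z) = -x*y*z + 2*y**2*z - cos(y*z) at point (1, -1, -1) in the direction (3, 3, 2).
sqrt(22)*(18 - 5*sin(1))/22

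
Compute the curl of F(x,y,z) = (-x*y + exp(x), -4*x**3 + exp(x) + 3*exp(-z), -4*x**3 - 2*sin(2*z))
(3*exp(-z), 12*x**2, -12*x**2 + x + exp(x))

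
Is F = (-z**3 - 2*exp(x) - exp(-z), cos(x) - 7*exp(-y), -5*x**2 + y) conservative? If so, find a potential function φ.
No, ∇×F = (1, 10*x - 3*z**2 + exp(-z), -sin(x)) ≠ 0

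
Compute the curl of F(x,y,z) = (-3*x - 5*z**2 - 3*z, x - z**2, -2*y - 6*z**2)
(2*z - 2, -10*z - 3, 1)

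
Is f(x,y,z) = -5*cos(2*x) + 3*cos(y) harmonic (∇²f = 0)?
No, ∇²f = 20*cos(2*x) - 3*cos(y)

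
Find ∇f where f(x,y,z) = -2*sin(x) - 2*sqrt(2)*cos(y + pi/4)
(-2*cos(x), 2*sqrt(2)*sin(y + pi/4), 0)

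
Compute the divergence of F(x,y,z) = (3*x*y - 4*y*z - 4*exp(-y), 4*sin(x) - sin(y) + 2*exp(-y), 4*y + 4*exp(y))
3*y - cos(y) - 2*exp(-y)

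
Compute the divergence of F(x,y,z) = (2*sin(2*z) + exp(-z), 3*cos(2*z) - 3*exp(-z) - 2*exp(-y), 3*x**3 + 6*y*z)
6*y + 2*exp(-y)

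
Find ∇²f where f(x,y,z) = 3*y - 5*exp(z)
-5*exp(z)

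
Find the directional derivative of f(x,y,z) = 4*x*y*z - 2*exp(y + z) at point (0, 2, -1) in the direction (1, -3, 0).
sqrt(10)*(-4 + 3*E)/5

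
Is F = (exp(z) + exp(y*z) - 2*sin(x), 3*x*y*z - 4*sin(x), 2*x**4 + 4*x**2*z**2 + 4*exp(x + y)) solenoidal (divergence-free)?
No, ∇·F = 8*x**2*z + 3*x*z - 2*cos(x)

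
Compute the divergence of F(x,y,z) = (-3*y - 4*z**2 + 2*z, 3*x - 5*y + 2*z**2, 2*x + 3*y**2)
-5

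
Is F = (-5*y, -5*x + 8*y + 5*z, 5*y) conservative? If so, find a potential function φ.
Yes, F is conservative. φ = y*(-5*x + 4*y + 5*z)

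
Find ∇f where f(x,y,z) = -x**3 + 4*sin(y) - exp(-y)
(-3*x**2, 4*cos(y) + exp(-y), 0)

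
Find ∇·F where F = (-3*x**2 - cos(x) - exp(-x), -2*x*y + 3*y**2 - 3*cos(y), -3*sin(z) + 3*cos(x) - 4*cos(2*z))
-8*x + 6*y + sin(x) + 3*sin(y) + 8*sin(2*z) - 3*cos(z) + exp(-x)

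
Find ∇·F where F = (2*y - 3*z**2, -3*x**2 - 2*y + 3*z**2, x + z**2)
2*z - 2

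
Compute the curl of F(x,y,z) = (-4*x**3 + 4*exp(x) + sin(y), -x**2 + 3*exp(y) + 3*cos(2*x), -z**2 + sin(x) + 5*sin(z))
(0, -cos(x), -2*x - 6*sin(2*x) - cos(y))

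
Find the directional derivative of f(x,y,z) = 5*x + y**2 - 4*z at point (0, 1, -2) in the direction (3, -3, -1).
13*sqrt(19)/19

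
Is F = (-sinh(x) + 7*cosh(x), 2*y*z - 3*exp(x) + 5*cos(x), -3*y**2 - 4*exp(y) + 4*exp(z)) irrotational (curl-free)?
No, ∇×F = (-8*y - 4*exp(y), 0, -3*exp(x) - 5*sin(x))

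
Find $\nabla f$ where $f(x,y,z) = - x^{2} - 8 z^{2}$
(-2*x, 0, -16*z)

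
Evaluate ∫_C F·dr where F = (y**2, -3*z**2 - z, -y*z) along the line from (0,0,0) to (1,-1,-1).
7/6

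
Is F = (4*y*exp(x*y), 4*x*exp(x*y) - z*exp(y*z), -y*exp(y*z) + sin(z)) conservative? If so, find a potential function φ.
Yes, F is conservative. φ = 4*exp(x*y) - exp(y*z) - cos(z)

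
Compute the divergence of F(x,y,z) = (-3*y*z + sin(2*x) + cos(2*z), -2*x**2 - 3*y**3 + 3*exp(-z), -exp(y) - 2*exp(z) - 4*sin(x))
-9*y**2 - 2*exp(z) + 2*cos(2*x)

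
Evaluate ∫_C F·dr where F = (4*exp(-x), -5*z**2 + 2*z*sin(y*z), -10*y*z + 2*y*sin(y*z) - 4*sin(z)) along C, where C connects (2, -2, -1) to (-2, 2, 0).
-8*sinh(2) - 8 - 4*cos(1) + 2*cos(2)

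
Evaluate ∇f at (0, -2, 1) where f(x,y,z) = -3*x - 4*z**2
(-3, 0, -8)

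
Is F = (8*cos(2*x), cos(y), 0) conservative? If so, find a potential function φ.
Yes, F is conservative. φ = 4*sin(2*x) + sin(y)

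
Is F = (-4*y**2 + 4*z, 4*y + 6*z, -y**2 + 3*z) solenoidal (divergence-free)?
No, ∇·F = 7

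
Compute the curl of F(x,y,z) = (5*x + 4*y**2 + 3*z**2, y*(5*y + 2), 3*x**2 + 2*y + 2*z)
(2, -6*x + 6*z, -8*y)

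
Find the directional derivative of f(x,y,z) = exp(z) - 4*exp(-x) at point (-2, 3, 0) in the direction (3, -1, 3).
3*sqrt(19)*(1 + 4*exp(2))/19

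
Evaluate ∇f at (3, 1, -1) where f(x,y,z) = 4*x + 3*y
(4, 3, 0)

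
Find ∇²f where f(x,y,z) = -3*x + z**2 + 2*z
2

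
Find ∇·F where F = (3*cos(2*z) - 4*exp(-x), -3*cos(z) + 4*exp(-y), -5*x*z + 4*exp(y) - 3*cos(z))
-5*x + 3*sin(z) - 4*exp(-y) + 4*exp(-x)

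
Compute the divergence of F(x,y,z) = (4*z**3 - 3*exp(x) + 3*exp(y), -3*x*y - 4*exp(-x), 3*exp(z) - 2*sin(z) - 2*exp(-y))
-3*x - 3*exp(x) + 3*exp(z) - 2*cos(z)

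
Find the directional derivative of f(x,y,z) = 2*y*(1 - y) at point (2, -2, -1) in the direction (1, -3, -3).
-30*sqrt(19)/19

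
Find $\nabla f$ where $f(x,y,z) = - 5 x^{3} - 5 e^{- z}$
(-15*x**2, 0, 5*exp(-z))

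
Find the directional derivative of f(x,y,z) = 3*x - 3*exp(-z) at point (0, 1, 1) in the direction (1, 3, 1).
3*sqrt(11)*(1 + E)*exp(-1)/11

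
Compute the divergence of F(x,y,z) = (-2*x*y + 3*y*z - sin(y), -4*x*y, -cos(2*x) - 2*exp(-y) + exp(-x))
-4*x - 2*y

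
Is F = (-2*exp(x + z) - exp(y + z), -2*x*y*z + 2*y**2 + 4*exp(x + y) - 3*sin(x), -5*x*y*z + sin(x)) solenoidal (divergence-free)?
No, ∇·F = -5*x*y - 2*x*z + 4*y + 4*exp(x + y) - 2*exp(x + z)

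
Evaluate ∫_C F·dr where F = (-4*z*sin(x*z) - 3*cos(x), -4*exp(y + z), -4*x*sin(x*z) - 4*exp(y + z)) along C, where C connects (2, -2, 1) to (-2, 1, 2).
-4*exp(3) + 4*cos(4) + 4*exp(-1) - 4*cos(2) + 6*sin(2)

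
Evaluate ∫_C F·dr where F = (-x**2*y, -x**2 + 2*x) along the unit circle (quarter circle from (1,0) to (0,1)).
-2/3 + 9*pi/16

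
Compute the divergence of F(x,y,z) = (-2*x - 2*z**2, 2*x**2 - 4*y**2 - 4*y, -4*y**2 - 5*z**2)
-8*y - 10*z - 6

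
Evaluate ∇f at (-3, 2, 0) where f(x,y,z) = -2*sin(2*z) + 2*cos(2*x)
(4*sin(6), 0, -4)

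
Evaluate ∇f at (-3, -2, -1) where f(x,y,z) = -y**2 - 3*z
(0, 4, -3)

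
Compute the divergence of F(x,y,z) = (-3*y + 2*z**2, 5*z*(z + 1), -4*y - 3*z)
-3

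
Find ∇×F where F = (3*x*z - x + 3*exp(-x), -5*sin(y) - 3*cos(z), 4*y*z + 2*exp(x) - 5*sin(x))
(4*z - 3*sin(z), 3*x - 2*exp(x) + 5*cos(x), 0)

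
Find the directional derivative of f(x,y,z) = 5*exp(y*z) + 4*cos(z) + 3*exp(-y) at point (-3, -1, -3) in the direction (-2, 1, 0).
-3*sqrt(5)*E*(1 + 5*exp(2))/5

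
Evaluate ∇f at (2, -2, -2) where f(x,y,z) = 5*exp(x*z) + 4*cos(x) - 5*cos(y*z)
(-4*sin(2) - 10*exp(-4), -10*sin(4), 10*exp(-4) - 10*sin(4))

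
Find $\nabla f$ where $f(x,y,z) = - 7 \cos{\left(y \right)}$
(0, 7*sin(y), 0)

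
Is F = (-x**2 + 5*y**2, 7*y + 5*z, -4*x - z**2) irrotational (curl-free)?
No, ∇×F = (-5, 4, -10*y)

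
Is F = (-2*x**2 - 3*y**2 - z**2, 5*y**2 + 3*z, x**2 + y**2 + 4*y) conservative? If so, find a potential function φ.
No, ∇×F = (2*y + 1, -2*x - 2*z, 6*y) ≠ 0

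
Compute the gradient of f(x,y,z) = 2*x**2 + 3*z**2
(4*x, 0, 6*z)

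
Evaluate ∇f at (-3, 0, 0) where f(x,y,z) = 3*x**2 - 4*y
(-18, -4, 0)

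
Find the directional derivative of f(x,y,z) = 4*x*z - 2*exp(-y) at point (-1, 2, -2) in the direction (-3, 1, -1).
2*sqrt(11)*(1 + 14*exp(2))*exp(-2)/11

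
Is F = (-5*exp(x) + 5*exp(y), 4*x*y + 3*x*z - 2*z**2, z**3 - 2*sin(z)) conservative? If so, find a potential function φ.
No, ∇×F = (-3*x + 4*z, 0, 4*y + 3*z - 5*exp(y)) ≠ 0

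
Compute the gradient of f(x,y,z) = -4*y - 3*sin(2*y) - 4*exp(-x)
(4*exp(-x), -6*cos(2*y) - 4, 0)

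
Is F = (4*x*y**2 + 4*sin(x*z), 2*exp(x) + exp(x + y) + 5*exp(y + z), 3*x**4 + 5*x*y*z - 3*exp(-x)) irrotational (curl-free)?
No, ∇×F = (5*x*z - 5*exp(y + z), -12*x**3 + 4*x*cos(x*z) - 5*y*z - 3*exp(-x), -8*x*y + 2*exp(x) + exp(x + y))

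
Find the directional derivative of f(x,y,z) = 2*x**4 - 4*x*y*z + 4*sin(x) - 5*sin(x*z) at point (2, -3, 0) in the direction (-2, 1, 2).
-100/3 - 8*cos(2)/3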